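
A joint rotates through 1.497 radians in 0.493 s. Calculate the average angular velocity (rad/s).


omega = delta_theta / delta_t
omega = 1.497 / 0.493
omega = 3.0365


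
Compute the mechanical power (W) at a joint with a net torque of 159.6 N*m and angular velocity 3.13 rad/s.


P = M * omega
P = 159.6 * 3.13
P = 499.5480


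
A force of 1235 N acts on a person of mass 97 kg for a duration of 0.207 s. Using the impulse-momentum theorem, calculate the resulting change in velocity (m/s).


J = F * dt = 1235 * 0.207 = 255.6450 N*s
delta_v = J / m
delta_v = 255.6450 / 97
delta_v = 2.6355


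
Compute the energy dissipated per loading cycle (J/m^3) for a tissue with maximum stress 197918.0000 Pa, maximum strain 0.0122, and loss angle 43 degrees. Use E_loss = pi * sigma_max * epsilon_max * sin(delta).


E_loss = pi * sigma_max * epsilon_max * sin(delta)
delta = 43 deg = 0.7505 rad
sin(delta) = 0.6820
E_loss = pi * 197918.0000 * 0.0122 * 0.6820
E_loss = 5173.4270


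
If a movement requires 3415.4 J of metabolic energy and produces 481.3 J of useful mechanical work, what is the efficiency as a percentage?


eta = (W_mech / E_meta) * 100
eta = (481.3 / 3415.4) * 100
ratio = 0.1409
eta = 14.0921


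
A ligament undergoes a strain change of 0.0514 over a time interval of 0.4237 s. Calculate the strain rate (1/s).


strain_rate = delta_strain / delta_t
strain_rate = 0.0514 / 0.4237
strain_rate = 0.1213


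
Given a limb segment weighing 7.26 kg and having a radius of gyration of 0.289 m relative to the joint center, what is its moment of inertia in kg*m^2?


I = m * k^2
I = 7.26 * 0.289^2
k^2 = 0.0835
I = 0.6064


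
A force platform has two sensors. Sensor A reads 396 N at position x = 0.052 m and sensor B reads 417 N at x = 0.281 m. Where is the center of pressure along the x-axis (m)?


COP_x = (F1*x1 + F2*x2) / (F1 + F2)
COP_x = (396*0.052 + 417*0.281) / (396 + 417)
Numerator = 137.7690
Denominator = 813
COP_x = 0.1695


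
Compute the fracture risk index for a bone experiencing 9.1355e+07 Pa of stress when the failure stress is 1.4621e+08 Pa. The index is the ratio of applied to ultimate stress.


FRI = applied / ultimate
FRI = 9.1355e+07 / 1.4621e+08
FRI = 0.6248


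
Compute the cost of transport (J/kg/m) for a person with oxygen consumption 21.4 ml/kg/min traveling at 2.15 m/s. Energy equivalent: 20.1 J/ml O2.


Power per kg = VO2 * 20.1 / 60
Power per kg = 21.4 * 20.1 / 60 = 7.1690 W/kg
Cost = power_per_kg / speed
Cost = 7.1690 / 2.15
Cost = 3.3344


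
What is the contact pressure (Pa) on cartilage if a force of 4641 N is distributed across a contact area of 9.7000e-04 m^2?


P = F / A
P = 4641 / 9.7000e-04
P = 4.7845e+06


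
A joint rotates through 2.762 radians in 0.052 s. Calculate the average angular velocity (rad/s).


omega = delta_theta / delta_t
omega = 2.762 / 0.052
omega = 53.1154


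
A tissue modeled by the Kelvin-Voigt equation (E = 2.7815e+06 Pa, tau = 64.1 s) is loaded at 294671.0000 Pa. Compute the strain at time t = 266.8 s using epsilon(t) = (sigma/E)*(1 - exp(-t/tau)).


epsilon(t) = (sigma/E) * (1 - exp(-t/tau))
sigma/E = 294671.0000 / 2.7815e+06 = 0.1059
exp(-t/tau) = exp(-266.8 / 64.1) = 0.0156
epsilon = 0.1059 * (1 - 0.0156)
epsilon = 0.1043


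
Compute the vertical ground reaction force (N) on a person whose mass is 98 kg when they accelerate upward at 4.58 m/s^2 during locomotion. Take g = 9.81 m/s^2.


GRF = m * (g + a)
GRF = 98 * (9.81 + 4.58)
GRF = 98 * 14.3900
GRF = 1410.2200


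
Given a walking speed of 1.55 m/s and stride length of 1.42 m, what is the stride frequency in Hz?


f = v / stride_length
f = 1.55 / 1.42
f = 1.0915


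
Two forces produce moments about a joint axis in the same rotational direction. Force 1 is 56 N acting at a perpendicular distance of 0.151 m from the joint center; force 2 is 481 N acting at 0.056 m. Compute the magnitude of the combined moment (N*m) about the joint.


M = F1 * d1 + F2 * d2
M = 56 * 0.151 + 481 * 0.056
M = 8.4560 + 26.9360
M = 35.3920


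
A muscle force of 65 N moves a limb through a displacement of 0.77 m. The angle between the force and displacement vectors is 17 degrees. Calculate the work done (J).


W = F * d * cos(theta)
theta = 17 deg = 0.2967 rad
cos(theta) = 0.9563
W = 65 * 0.77 * 0.9563
W = 47.8631


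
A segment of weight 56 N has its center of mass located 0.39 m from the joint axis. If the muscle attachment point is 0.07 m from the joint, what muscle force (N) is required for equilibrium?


F_muscle = W * d_load / d_muscle
F_muscle = 56 * 0.39 / 0.07
Numerator = 21.8400
F_muscle = 312.0000


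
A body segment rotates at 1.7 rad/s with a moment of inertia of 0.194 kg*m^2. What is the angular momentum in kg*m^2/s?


L = I * omega
L = 0.194 * 1.7
L = 0.3298


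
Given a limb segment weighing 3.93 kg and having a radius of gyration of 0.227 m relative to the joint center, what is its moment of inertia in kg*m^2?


I = m * k^2
I = 3.93 * 0.227^2
k^2 = 0.0515
I = 0.2025


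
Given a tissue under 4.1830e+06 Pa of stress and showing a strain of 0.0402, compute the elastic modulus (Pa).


E = stress / strain
E = 4.1830e+06 / 0.0402
E = 1.0405e+08


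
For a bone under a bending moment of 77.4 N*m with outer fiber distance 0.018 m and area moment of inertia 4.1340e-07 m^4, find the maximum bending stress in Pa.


sigma = M * c / I
sigma = 77.4 * 0.018 / 4.1340e-07
M * c = 1.3932
sigma = 3.3701e+06


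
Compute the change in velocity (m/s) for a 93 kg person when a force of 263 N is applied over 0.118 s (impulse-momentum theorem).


J = F * dt = 263 * 0.118 = 31.0340 N*s
delta_v = J / m
delta_v = 31.0340 / 93
delta_v = 0.3337


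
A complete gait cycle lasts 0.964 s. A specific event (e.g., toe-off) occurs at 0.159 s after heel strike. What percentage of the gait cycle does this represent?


pct = (event_time / cycle_time) * 100
pct = (0.159 / 0.964) * 100
ratio = 0.1649
pct = 16.4938


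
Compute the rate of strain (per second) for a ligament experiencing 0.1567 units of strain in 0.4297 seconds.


strain_rate = delta_strain / delta_t
strain_rate = 0.1567 / 0.4297
strain_rate = 0.3647


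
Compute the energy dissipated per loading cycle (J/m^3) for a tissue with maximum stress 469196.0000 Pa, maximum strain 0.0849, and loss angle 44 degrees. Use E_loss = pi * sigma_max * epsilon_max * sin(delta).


E_loss = pi * sigma_max * epsilon_max * sin(delta)
delta = 44 deg = 0.7679 rad
sin(delta) = 0.6947
E_loss = pi * 469196.0000 * 0.0849 * 0.6947
E_loss = 86932.6938


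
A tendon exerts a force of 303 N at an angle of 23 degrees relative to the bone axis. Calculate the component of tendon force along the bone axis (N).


F_eff = F_tendon * cos(theta)
theta = 23 deg = 0.4014 rad
cos(theta) = 0.9205
F_eff = 303 * 0.9205
F_eff = 278.9130


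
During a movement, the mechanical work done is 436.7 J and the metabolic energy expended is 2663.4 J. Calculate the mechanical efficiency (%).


eta = (W_mech / E_meta) * 100
eta = (436.7 / 2663.4) * 100
ratio = 0.1640
eta = 16.3963


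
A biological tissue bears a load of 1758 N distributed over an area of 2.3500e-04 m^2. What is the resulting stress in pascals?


stress = F / A
stress = 1758 / 2.3500e-04
stress = 7.4809e+06


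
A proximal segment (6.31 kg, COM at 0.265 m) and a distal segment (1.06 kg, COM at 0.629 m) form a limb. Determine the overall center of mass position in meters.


COM = (m1*x1 + m2*x2) / (m1 + m2)
COM = (6.31*0.265 + 1.06*0.629) / (6.31 + 1.06)
Numerator = 2.3389
Denominator = 7.3700
COM = 0.3174


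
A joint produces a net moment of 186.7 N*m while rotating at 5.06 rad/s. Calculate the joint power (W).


P = M * omega
P = 186.7 * 5.06
P = 944.7020


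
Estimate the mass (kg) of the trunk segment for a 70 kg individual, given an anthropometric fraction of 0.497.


m_segment = body_mass * fraction
m_segment = 70 * 0.497
m_segment = 34.7900


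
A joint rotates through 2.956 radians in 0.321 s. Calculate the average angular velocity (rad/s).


omega = delta_theta / delta_t
omega = 2.956 / 0.321
omega = 9.2087


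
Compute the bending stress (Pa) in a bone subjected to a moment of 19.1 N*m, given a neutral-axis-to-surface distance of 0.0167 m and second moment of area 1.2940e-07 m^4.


sigma = M * c / I
sigma = 19.1 * 0.0167 / 1.2940e-07
M * c = 0.3190
sigma = 2.4650e+06


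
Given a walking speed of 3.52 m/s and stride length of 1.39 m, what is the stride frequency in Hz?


f = v / stride_length
f = 3.52 / 1.39
f = 2.5324


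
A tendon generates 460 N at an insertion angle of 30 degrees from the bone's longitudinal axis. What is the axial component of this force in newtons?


F_eff = F_tendon * cos(theta)
theta = 30 deg = 0.5236 rad
cos(theta) = 0.8660
F_eff = 460 * 0.8660
F_eff = 398.3717


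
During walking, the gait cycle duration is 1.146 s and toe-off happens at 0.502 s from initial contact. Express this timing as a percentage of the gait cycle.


pct = (event_time / cycle_time) * 100
pct = (0.502 / 1.146) * 100
ratio = 0.4380
pct = 43.8045


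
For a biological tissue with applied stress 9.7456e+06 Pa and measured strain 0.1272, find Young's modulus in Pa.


E = stress / strain
E = 9.7456e+06 / 0.1272
E = 7.6616e+07


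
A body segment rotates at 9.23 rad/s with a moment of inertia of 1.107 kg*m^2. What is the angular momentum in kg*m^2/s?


L = I * omega
L = 1.107 * 9.23
L = 10.2176


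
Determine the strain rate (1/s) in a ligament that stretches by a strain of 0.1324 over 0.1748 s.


strain_rate = delta_strain / delta_t
strain_rate = 0.1324 / 0.1748
strain_rate = 0.7574


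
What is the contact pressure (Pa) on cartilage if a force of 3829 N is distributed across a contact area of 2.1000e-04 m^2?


P = F / A
P = 3829 / 2.1000e-04
P = 1.8233e+07


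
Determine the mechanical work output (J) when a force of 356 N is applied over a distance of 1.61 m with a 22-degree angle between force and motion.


W = F * d * cos(theta)
theta = 22 deg = 0.3840 rad
cos(theta) = 0.9272
W = 356 * 1.61 * 0.9272
W = 531.4247


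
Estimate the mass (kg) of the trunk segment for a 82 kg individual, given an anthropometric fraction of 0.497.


m_segment = body_mass * fraction
m_segment = 82 * 0.497
m_segment = 40.7540


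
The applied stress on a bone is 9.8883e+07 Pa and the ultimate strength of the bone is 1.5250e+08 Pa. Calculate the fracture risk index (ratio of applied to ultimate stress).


FRI = applied / ultimate
FRI = 9.8883e+07 / 1.5250e+08
FRI = 0.6484


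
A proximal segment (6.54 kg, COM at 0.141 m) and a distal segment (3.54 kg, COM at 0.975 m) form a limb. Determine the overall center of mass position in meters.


COM = (m1*x1 + m2*x2) / (m1 + m2)
COM = (6.54*0.141 + 3.54*0.975) / (6.54 + 3.54)
Numerator = 4.3736
Denominator = 10.0800
COM = 0.4339


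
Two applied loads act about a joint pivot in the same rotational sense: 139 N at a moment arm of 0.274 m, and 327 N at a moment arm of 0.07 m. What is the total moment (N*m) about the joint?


M = F1 * d1 + F2 * d2
M = 139 * 0.274 + 327 * 0.07
M = 38.0860 + 22.8900
M = 60.9760


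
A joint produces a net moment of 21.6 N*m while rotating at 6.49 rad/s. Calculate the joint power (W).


P = M * omega
P = 21.6 * 6.49
P = 140.1840


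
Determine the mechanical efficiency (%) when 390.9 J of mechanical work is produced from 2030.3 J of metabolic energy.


eta = (W_mech / E_meta) * 100
eta = (390.9 / 2030.3) * 100
ratio = 0.1925
eta = 19.2533


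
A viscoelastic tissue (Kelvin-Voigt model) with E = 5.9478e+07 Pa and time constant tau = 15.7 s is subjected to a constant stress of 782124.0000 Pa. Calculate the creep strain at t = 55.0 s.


epsilon(t) = (sigma/E) * (1 - exp(-t/tau))
sigma/E = 782124.0000 / 5.9478e+07 = 0.0131
exp(-t/tau) = exp(-55.0 / 15.7) = 0.0301
epsilon = 0.0131 * (1 - 0.0301)
epsilon = 0.0128


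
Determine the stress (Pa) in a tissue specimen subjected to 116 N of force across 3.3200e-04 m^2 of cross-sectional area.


stress = F / A
stress = 116 / 3.3200e-04
stress = 349397.5904


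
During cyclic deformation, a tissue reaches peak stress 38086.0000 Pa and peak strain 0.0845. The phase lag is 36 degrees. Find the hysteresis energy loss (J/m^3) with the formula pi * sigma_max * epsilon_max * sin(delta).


E_loss = pi * sigma_max * epsilon_max * sin(delta)
delta = 36 deg = 0.6283 rad
sin(delta) = 0.5878
E_loss = pi * 38086.0000 * 0.0845 * 0.5878
E_loss = 5942.7934


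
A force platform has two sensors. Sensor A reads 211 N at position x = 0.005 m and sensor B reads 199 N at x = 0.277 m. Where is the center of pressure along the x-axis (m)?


COP_x = (F1*x1 + F2*x2) / (F1 + F2)
COP_x = (211*0.005 + 199*0.277) / (211 + 199)
Numerator = 56.1780
Denominator = 410
COP_x = 0.1370


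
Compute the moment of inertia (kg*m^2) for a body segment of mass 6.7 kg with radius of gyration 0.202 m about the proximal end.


I = m * k^2
I = 6.7 * 0.202^2
k^2 = 0.0408
I = 0.2734


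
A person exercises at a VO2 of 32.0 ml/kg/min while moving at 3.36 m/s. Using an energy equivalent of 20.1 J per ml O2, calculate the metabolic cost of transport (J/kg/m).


Power per kg = VO2 * 20.1 / 60
Power per kg = 32.0 * 20.1 / 60 = 10.7200 W/kg
Cost = power_per_kg / speed
Cost = 10.7200 / 3.36
Cost = 3.1905


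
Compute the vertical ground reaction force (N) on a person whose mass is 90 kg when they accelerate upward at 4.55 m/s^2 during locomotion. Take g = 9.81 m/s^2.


GRF = m * (g + a)
GRF = 90 * (9.81 + 4.55)
GRF = 90 * 14.3600
GRF = 1292.4000


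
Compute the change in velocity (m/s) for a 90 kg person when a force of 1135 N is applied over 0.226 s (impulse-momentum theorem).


J = F * dt = 1135 * 0.226 = 256.5100 N*s
delta_v = J / m
delta_v = 256.5100 / 90
delta_v = 2.8501


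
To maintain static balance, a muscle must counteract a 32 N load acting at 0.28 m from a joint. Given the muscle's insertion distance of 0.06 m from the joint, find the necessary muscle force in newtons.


F_muscle = W * d_load / d_muscle
F_muscle = 32 * 0.28 / 0.06
Numerator = 8.9600
F_muscle = 149.3333


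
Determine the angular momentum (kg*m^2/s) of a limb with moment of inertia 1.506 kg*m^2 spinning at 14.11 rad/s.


L = I * omega
L = 1.506 * 14.11
L = 21.2497


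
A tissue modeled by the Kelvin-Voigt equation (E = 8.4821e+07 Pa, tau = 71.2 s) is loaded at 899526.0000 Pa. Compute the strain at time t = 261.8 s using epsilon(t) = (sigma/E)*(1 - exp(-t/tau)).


epsilon(t) = (sigma/E) * (1 - exp(-t/tau))
sigma/E = 899526.0000 / 8.4821e+07 = 0.0106
exp(-t/tau) = exp(-261.8 / 71.2) = 0.0253
epsilon = 0.0106 * (1 - 0.0253)
epsilon = 0.0103


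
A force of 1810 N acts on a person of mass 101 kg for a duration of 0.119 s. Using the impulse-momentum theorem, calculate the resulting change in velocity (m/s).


J = F * dt = 1810 * 0.119 = 215.3900 N*s
delta_v = J / m
delta_v = 215.3900 / 101
delta_v = 2.1326


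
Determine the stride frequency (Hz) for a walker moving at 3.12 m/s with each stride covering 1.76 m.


f = v / stride_length
f = 3.12 / 1.76
f = 1.7727


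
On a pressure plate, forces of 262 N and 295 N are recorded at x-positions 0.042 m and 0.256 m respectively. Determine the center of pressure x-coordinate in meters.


COP_x = (F1*x1 + F2*x2) / (F1 + F2)
COP_x = (262*0.042 + 295*0.256) / (262 + 295)
Numerator = 86.5240
Denominator = 557
COP_x = 0.1553


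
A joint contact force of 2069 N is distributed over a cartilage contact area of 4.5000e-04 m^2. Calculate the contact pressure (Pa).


P = F / A
P = 2069 / 4.5000e-04
P = 4.5978e+06


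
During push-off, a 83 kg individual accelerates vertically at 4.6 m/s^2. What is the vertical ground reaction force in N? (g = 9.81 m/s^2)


GRF = m * (g + a)
GRF = 83 * (9.81 + 4.6)
GRF = 83 * 14.4100
GRF = 1196.0300


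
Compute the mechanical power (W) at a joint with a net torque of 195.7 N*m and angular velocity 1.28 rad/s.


P = M * omega
P = 195.7 * 1.28
P = 250.4960


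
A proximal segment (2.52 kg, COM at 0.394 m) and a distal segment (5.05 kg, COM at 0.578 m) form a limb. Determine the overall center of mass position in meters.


COM = (m1*x1 + m2*x2) / (m1 + m2)
COM = (2.52*0.394 + 5.05*0.578) / (2.52 + 5.05)
Numerator = 3.9118
Denominator = 7.5700
COM = 0.5167


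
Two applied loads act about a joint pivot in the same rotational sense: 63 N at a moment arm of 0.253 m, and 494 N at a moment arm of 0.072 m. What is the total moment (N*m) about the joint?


M = F1 * d1 + F2 * d2
M = 63 * 0.253 + 494 * 0.072
M = 15.9390 + 35.5680
M = 51.5070


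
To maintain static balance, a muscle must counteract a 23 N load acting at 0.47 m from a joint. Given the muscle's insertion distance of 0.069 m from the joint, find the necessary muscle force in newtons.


F_muscle = W * d_load / d_muscle
F_muscle = 23 * 0.47 / 0.069
Numerator = 10.8100
F_muscle = 156.6667


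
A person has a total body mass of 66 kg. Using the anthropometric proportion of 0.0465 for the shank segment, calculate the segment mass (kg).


m_segment = body_mass * fraction
m_segment = 66 * 0.0465
m_segment = 3.0690


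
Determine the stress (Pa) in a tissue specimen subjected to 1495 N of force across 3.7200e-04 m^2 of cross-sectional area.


stress = F / A
stress = 1495 / 3.7200e-04
stress = 4.0188e+06


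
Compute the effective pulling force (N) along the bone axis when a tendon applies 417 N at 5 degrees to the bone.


F_eff = F_tendon * cos(theta)
theta = 5 deg = 0.0873 rad
cos(theta) = 0.9962
F_eff = 417 * 0.9962
F_eff = 415.4132


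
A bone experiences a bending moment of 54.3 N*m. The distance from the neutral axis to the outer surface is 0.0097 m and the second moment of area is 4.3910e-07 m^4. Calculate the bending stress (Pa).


sigma = M * c / I
sigma = 54.3 * 0.0097 / 4.3910e-07
M * c = 0.5267
sigma = 1.1995e+06


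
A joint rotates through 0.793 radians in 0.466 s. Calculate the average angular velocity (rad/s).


omega = delta_theta / delta_t
omega = 0.793 / 0.466
omega = 1.7017


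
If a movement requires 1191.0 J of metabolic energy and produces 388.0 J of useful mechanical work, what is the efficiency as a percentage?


eta = (W_mech / E_meta) * 100
eta = (388.0 / 1191.0) * 100
ratio = 0.3258
eta = 32.5777


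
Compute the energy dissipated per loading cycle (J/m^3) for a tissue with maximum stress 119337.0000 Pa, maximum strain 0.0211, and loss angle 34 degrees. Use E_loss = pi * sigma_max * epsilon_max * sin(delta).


E_loss = pi * sigma_max * epsilon_max * sin(delta)
delta = 34 deg = 0.5934 rad
sin(delta) = 0.5592
E_loss = pi * 119337.0000 * 0.0211 * 0.5592
E_loss = 4423.5312


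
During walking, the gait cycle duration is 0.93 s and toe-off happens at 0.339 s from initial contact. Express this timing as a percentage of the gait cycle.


pct = (event_time / cycle_time) * 100
pct = (0.339 / 0.93) * 100
ratio = 0.3645
pct = 36.4516


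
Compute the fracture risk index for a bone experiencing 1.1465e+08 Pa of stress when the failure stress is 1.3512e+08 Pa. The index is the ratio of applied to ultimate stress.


FRI = applied / ultimate
FRI = 1.1465e+08 / 1.3512e+08
FRI = 0.8485


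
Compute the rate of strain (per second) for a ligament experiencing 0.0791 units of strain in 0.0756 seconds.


strain_rate = delta_strain / delta_t
strain_rate = 0.0791 / 0.0756
strain_rate = 1.0463


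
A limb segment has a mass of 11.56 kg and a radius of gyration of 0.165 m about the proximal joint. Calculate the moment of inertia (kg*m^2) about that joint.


I = m * k^2
I = 11.56 * 0.165^2
k^2 = 0.0272
I = 0.3147


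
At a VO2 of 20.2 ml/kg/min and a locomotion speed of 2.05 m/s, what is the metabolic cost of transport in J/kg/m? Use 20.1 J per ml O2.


Power per kg = VO2 * 20.1 / 60
Power per kg = 20.2 * 20.1 / 60 = 6.7670 W/kg
Cost = power_per_kg / speed
Cost = 6.7670 / 2.05
Cost = 3.3010


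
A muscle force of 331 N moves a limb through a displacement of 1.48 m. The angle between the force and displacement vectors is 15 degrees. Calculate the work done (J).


W = F * d * cos(theta)
theta = 15 deg = 0.2618 rad
cos(theta) = 0.9659
W = 331 * 1.48 * 0.9659
W = 473.1877


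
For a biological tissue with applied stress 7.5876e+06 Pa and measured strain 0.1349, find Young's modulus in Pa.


E = stress / strain
E = 7.5876e+06 / 0.1349
E = 5.6246e+07


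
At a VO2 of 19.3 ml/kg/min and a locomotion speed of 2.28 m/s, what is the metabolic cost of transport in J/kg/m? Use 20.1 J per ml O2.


Power per kg = VO2 * 20.1 / 60
Power per kg = 19.3 * 20.1 / 60 = 6.4655 W/kg
Cost = power_per_kg / speed
Cost = 6.4655 / 2.28
Cost = 2.8357


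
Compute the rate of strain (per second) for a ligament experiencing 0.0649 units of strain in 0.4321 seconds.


strain_rate = delta_strain / delta_t
strain_rate = 0.0649 / 0.4321
strain_rate = 0.1502


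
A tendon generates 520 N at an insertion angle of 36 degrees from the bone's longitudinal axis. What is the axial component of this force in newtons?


F_eff = F_tendon * cos(theta)
theta = 36 deg = 0.6283 rad
cos(theta) = 0.8090
F_eff = 520 * 0.8090
F_eff = 420.6888


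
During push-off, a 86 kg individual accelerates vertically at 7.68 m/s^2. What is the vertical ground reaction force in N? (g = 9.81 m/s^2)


GRF = m * (g + a)
GRF = 86 * (9.81 + 7.68)
GRF = 86 * 17.4900
GRF = 1504.1400


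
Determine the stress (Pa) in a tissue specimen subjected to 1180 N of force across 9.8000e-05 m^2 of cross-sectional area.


stress = F / A
stress = 1180 / 9.8000e-05
stress = 1.2041e+07


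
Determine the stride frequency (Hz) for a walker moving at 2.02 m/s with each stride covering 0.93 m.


f = v / stride_length
f = 2.02 / 0.93
f = 2.1720


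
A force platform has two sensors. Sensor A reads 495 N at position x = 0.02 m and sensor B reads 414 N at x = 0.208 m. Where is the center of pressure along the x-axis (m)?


COP_x = (F1*x1 + F2*x2) / (F1 + F2)
COP_x = (495*0.02 + 414*0.208) / (495 + 414)
Numerator = 96.0120
Denominator = 909
COP_x = 0.1056


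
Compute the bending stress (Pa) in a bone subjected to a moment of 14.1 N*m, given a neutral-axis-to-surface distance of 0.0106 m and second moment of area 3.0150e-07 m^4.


sigma = M * c / I
sigma = 14.1 * 0.0106 / 3.0150e-07
M * c = 0.1495
sigma = 495721.3930


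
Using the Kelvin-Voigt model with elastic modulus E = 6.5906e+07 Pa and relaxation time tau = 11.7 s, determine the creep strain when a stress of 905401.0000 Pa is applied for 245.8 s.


epsilon(t) = (sigma/E) * (1 - exp(-t/tau))
sigma/E = 905401.0000 / 6.5906e+07 = 0.0137
exp(-t/tau) = exp(-245.8 / 11.7) = 7.5180e-10
epsilon = 0.0137 * (1 - 7.5180e-10)
epsilon = 0.0137


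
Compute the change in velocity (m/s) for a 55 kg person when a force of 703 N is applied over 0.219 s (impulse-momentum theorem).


J = F * dt = 703 * 0.219 = 153.9570 N*s
delta_v = J / m
delta_v = 153.9570 / 55
delta_v = 2.7992


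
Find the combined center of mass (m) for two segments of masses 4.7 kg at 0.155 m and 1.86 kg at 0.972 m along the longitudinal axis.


COM = (m1*x1 + m2*x2) / (m1 + m2)
COM = (4.7*0.155 + 1.86*0.972) / (4.7 + 1.86)
Numerator = 2.5364
Denominator = 6.5600
COM = 0.3866


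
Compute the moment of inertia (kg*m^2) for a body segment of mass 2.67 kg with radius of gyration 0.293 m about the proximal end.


I = m * k^2
I = 2.67 * 0.293^2
k^2 = 0.0858
I = 0.2292


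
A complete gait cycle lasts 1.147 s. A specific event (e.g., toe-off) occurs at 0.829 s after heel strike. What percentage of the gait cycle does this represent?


pct = (event_time / cycle_time) * 100
pct = (0.829 / 1.147) * 100
ratio = 0.7228
pct = 72.2755


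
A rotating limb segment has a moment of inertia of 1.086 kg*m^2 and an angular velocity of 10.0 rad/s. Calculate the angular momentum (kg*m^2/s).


L = I * omega
L = 1.086 * 10.0
L = 10.8600


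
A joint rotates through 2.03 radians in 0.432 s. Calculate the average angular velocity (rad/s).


omega = delta_theta / delta_t
omega = 2.03 / 0.432
omega = 4.6991


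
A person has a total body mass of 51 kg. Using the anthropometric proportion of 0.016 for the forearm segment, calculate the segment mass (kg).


m_segment = body_mass * fraction
m_segment = 51 * 0.016
m_segment = 0.8160


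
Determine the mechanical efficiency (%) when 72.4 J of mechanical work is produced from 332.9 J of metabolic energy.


eta = (W_mech / E_meta) * 100
eta = (72.4 / 332.9) * 100
ratio = 0.2175
eta = 21.7483


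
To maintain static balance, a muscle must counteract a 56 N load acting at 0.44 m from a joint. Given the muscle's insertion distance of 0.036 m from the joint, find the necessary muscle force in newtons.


F_muscle = W * d_load / d_muscle
F_muscle = 56 * 0.44 / 0.036
Numerator = 24.6400
F_muscle = 684.4444


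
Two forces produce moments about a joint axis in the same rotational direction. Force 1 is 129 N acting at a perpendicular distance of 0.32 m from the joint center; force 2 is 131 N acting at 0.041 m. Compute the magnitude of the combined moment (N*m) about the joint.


M = F1 * d1 + F2 * d2
M = 129 * 0.32 + 131 * 0.041
M = 41.2800 + 5.3710
M = 46.6510


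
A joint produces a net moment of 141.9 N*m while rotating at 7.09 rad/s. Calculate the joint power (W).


P = M * omega
P = 141.9 * 7.09
P = 1006.0710


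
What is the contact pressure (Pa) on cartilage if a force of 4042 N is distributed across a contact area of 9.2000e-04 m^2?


P = F / A
P = 4042 / 9.2000e-04
P = 4.3935e+06


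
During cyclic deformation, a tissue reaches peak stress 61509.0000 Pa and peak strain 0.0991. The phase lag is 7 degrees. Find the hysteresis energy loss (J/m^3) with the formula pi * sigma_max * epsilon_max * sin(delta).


E_loss = pi * sigma_max * epsilon_max * sin(delta)
delta = 7 deg = 0.1222 rad
sin(delta) = 0.1219
E_loss = pi * 61509.0000 * 0.0991 * 0.1219
E_loss = 2333.7625


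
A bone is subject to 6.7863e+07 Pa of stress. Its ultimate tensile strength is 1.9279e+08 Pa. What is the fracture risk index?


FRI = applied / ultimate
FRI = 6.7863e+07 / 1.9279e+08
FRI = 0.3520


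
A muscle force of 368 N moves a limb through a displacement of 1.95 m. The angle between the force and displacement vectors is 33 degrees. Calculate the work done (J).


W = F * d * cos(theta)
theta = 33 deg = 0.5760 rad
cos(theta) = 0.8387
W = 368 * 1.95 * 0.8387
W = 601.8300


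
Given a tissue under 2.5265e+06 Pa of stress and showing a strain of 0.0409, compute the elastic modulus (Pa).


E = stress / strain
E = 2.5265e+06 / 0.0409
E = 6.1773e+07


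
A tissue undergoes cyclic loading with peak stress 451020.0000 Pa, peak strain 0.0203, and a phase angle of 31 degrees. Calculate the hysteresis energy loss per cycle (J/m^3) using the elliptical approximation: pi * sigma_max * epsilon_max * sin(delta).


E_loss = pi * sigma_max * epsilon_max * sin(delta)
delta = 31 deg = 0.5411 rad
sin(delta) = 0.5150
E_loss = pi * 451020.0000 * 0.0203 * 0.5150
E_loss = 14814.2970


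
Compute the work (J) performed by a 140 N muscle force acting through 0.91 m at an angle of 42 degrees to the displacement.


W = F * d * cos(theta)
theta = 42 deg = 0.7330 rad
cos(theta) = 0.7431
W = 140 * 0.91 * 0.7431
W = 94.6767


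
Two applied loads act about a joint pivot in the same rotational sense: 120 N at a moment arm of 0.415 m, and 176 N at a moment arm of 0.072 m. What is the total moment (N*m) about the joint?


M = F1 * d1 + F2 * d2
M = 120 * 0.415 + 176 * 0.072
M = 49.8000 + 12.6720
M = 62.4720


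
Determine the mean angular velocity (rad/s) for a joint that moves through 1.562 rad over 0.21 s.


omega = delta_theta / delta_t
omega = 1.562 / 0.21
omega = 7.4381


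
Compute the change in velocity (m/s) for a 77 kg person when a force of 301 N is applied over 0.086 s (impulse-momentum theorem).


J = F * dt = 301 * 0.086 = 25.8860 N*s
delta_v = J / m
delta_v = 25.8860 / 77
delta_v = 0.3362


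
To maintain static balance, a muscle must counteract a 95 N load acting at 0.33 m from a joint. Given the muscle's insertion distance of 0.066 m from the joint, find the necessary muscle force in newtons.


F_muscle = W * d_load / d_muscle
F_muscle = 95 * 0.33 / 0.066
Numerator = 31.3500
F_muscle = 475.0000


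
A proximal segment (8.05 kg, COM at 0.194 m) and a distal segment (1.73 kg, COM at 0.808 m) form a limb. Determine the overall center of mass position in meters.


COM = (m1*x1 + m2*x2) / (m1 + m2)
COM = (8.05*0.194 + 1.73*0.808) / (8.05 + 1.73)
Numerator = 2.9595
Denominator = 9.7800
COM = 0.3026


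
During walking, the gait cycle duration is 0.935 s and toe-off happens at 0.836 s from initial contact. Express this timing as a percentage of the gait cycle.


pct = (event_time / cycle_time) * 100
pct = (0.836 / 0.935) * 100
ratio = 0.8941
pct = 89.4118


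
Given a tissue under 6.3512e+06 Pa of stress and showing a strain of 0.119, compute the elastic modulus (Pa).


E = stress / strain
E = 6.3512e+06 / 0.119
E = 5.3371e+07


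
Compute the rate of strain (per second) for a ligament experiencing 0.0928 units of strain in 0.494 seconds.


strain_rate = delta_strain / delta_t
strain_rate = 0.0928 / 0.494
strain_rate = 0.1879


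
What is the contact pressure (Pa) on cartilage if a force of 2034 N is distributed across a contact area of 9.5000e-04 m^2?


P = F / A
P = 2034 / 9.5000e-04
P = 2.1411e+06


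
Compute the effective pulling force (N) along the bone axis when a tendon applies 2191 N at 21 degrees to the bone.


F_eff = F_tendon * cos(theta)
theta = 21 deg = 0.3665 rad
cos(theta) = 0.9336
F_eff = 2191 * 0.9336
F_eff = 2045.4747


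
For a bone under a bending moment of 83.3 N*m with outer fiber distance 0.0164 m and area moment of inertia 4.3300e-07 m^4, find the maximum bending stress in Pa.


sigma = M * c / I
sigma = 83.3 * 0.0164 / 4.3300e-07
M * c = 1.3661
sigma = 3.1550e+06


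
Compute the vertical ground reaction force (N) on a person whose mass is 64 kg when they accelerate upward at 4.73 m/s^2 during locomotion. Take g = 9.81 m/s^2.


GRF = m * (g + a)
GRF = 64 * (9.81 + 4.73)
GRF = 64 * 14.5400
GRF = 930.5600


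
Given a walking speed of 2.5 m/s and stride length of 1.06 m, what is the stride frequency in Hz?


f = v / stride_length
f = 2.5 / 1.06
f = 2.3585


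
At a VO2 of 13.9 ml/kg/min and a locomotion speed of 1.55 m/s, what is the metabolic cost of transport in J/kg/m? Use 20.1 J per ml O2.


Power per kg = VO2 * 20.1 / 60
Power per kg = 13.9 * 20.1 / 60 = 4.6565 W/kg
Cost = power_per_kg / speed
Cost = 4.6565 / 1.55
Cost = 3.0042


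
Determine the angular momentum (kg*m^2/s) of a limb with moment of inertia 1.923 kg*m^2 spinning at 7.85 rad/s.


L = I * omega
L = 1.923 * 7.85
L = 15.0955


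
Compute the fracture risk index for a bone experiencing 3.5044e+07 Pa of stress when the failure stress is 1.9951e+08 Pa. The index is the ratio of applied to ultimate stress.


FRI = applied / ultimate
FRI = 3.5044e+07 / 1.9951e+08
FRI = 0.1757


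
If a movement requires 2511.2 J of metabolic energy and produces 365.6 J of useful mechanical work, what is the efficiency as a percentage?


eta = (W_mech / E_meta) * 100
eta = (365.6 / 2511.2) * 100
ratio = 0.1456
eta = 14.5588


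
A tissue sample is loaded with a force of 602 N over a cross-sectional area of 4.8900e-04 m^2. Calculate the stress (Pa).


stress = F / A
stress = 602 / 4.8900e-04
stress = 1.2311e+06


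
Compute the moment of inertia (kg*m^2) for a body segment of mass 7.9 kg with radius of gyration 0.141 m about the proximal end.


I = m * k^2
I = 7.9 * 0.141^2
k^2 = 0.0199
I = 0.1571


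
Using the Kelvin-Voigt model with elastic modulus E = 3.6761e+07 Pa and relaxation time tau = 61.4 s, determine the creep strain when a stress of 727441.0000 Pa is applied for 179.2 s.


epsilon(t) = (sigma/E) * (1 - exp(-t/tau))
sigma/E = 727441.0000 / 3.6761e+07 = 0.0198
exp(-t/tau) = exp(-179.2 / 61.4) = 0.0540
epsilon = 0.0198 * (1 - 0.0540)
epsilon = 0.0187


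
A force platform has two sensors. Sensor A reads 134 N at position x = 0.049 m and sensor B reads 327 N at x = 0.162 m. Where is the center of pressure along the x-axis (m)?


COP_x = (F1*x1 + F2*x2) / (F1 + F2)
COP_x = (134*0.049 + 327*0.162) / (134 + 327)
Numerator = 59.5400
Denominator = 461
COP_x = 0.1292


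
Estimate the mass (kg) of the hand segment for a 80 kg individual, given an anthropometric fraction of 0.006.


m_segment = body_mass * fraction
m_segment = 80 * 0.006
m_segment = 0.4800


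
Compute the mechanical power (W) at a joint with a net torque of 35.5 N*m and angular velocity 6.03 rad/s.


P = M * omega
P = 35.5 * 6.03
P = 214.0650


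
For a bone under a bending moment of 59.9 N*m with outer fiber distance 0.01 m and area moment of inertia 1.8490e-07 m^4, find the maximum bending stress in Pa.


sigma = M * c / I
sigma = 59.9 * 0.01 / 1.8490e-07
M * c = 0.5990
sigma = 3.2396e+06


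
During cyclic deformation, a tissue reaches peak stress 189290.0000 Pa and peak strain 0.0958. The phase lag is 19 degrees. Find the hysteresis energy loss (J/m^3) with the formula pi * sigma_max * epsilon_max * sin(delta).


E_loss = pi * sigma_max * epsilon_max * sin(delta)
delta = 19 deg = 0.3316 rad
sin(delta) = 0.3256
E_loss = pi * 189290.0000 * 0.0958 * 0.3256
E_loss = 18547.4825


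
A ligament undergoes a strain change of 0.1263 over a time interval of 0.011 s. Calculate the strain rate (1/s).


strain_rate = delta_strain / delta_t
strain_rate = 0.1263 / 0.011
strain_rate = 11.4818


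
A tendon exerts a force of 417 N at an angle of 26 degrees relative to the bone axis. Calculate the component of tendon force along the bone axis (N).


F_eff = F_tendon * cos(theta)
theta = 26 deg = 0.4538 rad
cos(theta) = 0.8988
F_eff = 417 * 0.8988
F_eff = 374.7971


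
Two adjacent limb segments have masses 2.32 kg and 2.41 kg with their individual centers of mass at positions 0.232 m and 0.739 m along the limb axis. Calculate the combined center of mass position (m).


COM = (m1*x1 + m2*x2) / (m1 + m2)
COM = (2.32*0.232 + 2.41*0.739) / (2.32 + 2.41)
Numerator = 2.3192
Denominator = 4.7300
COM = 0.4903


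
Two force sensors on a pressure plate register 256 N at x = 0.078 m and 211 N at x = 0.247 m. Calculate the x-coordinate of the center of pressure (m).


COP_x = (F1*x1 + F2*x2) / (F1 + F2)
COP_x = (256*0.078 + 211*0.247) / (256 + 211)
Numerator = 72.0850
Denominator = 467
COP_x = 0.1544


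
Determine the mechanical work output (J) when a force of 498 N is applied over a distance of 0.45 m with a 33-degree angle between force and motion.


W = F * d * cos(theta)
theta = 33 deg = 0.5760 rad
cos(theta) = 0.8387
W = 498 * 0.45 * 0.8387
W = 187.9461


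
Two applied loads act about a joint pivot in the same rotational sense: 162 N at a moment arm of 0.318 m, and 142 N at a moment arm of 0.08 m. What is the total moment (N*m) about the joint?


M = F1 * d1 + F2 * d2
M = 162 * 0.318 + 142 * 0.08
M = 51.5160 + 11.3600
M = 62.8760


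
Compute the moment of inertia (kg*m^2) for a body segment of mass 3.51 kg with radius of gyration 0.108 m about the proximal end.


I = m * k^2
I = 3.51 * 0.108^2
k^2 = 0.0117
I = 0.0409


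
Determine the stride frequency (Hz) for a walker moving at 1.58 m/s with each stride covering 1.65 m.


f = v / stride_length
f = 1.58 / 1.65
f = 0.9576


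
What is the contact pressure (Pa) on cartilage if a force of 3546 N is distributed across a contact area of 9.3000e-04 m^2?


P = F / A
P = 3546 / 9.3000e-04
P = 3.8129e+06


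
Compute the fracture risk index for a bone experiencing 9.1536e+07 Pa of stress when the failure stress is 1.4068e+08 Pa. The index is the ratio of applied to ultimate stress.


FRI = applied / ultimate
FRI = 9.1536e+07 / 1.4068e+08
FRI = 0.6507


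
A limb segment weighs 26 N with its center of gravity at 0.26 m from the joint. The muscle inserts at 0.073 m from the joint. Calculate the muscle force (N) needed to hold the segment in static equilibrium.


F_muscle = W * d_load / d_muscle
F_muscle = 26 * 0.26 / 0.073
Numerator = 6.7600
F_muscle = 92.6027


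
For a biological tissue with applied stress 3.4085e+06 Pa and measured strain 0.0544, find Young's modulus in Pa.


E = stress / strain
E = 3.4085e+06 / 0.0544
E = 6.2656e+07


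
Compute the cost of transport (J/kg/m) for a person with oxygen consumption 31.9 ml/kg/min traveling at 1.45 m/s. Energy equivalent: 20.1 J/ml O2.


Power per kg = VO2 * 20.1 / 60
Power per kg = 31.9 * 20.1 / 60 = 10.6865 W/kg
Cost = power_per_kg / speed
Cost = 10.6865 / 1.45
Cost = 7.3700


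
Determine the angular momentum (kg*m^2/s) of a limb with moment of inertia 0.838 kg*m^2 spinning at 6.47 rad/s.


L = I * omega
L = 0.838 * 6.47
L = 5.4219


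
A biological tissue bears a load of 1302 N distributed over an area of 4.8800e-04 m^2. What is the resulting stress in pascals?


stress = F / A
stress = 1302 / 4.8800e-04
stress = 2.6680e+06


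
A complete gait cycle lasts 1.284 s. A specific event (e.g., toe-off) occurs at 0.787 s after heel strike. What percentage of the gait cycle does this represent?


pct = (event_time / cycle_time) * 100
pct = (0.787 / 1.284) * 100
ratio = 0.6129
pct = 61.2928


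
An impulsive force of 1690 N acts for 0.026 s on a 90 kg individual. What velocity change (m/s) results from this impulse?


J = F * dt = 1690 * 0.026 = 43.9400 N*s
delta_v = J / m
delta_v = 43.9400 / 90
delta_v = 0.4882


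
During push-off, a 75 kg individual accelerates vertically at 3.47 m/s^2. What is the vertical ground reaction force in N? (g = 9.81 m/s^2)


GRF = m * (g + a)
GRF = 75 * (9.81 + 3.47)
GRF = 75 * 13.2800
GRF = 996.0000


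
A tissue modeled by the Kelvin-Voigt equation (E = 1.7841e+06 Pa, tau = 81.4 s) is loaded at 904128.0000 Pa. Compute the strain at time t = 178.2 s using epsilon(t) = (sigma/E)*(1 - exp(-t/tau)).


epsilon(t) = (sigma/E) * (1 - exp(-t/tau))
sigma/E = 904128.0000 / 1.7841e+06 = 0.5068
exp(-t/tau) = exp(-178.2 / 81.4) = 0.1120
epsilon = 0.5068 * (1 - 0.1120)
epsilon = 0.4500


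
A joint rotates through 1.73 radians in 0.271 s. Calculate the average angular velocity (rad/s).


omega = delta_theta / delta_t
omega = 1.73 / 0.271
omega = 6.3838


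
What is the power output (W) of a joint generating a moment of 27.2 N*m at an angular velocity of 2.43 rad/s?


P = M * omega
P = 27.2 * 2.43
P = 66.0960


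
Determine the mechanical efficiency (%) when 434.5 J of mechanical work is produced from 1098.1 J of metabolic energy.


eta = (W_mech / E_meta) * 100
eta = (434.5 / 1098.1) * 100
ratio = 0.3957
eta = 39.5683


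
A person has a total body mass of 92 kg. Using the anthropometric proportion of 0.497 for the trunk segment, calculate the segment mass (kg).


m_segment = body_mass * fraction
m_segment = 92 * 0.497
m_segment = 45.7240


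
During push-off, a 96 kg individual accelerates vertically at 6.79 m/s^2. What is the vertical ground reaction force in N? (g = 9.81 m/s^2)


GRF = m * (g + a)
GRF = 96 * (9.81 + 6.79)
GRF = 96 * 16.6000
GRF = 1593.6000


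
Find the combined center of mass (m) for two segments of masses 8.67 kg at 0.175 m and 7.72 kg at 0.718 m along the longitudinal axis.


COM = (m1*x1 + m2*x2) / (m1 + m2)
COM = (8.67*0.175 + 7.72*0.718) / (8.67 + 7.72)
Numerator = 7.0602
Denominator = 16.3900
COM = 0.4308


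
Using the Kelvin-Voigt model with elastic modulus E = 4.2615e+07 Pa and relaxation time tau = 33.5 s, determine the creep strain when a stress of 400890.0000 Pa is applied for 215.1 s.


epsilon(t) = (sigma/E) * (1 - exp(-t/tau))
sigma/E = 400890.0000 / 4.2615e+07 = 0.0094
exp(-t/tau) = exp(-215.1 / 33.5) = 0.0016
epsilon = 0.0094 * (1 - 0.0016)
epsilon = 0.0094
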